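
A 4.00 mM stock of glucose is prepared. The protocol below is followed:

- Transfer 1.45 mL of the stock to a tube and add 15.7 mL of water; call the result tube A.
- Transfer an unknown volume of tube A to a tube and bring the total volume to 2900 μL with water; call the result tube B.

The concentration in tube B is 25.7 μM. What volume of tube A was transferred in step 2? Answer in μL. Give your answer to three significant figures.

220 μL

Step 1: 1.45 mL + 15.7 mL = 17.15 mL total → factor 17.15/1.45 = 11.828
Step 2: v brought to 2900 μL → factor = 2900 μL/v
Product of known-step factors = 11.828
Overall factor = 4.00 mM / (25.7 μM) = 155.64
Step-2 factor = 155.64 / 11.828 = 13.159
v = 2900 μL / 13.159 = 220 μL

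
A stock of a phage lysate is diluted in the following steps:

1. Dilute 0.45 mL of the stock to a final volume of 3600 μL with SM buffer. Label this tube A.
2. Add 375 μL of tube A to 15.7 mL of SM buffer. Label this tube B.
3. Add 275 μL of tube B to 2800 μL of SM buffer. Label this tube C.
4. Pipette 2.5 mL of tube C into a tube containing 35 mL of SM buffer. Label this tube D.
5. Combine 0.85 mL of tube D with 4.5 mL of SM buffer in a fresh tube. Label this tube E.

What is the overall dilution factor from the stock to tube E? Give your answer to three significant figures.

3.62 × 10^5

Step 1: 0.45 mL brought to 3600 μL → factor 3.6/0.45 = 8
Step 2: 375 μL + 15.7 mL = 16075 μL total → factor 16075/375 = 42.867
Step 3: 275 μL + 2800 μL = 3075 μL total → factor 3075/275 = 11.182
Step 4: 2.5 mL + 35 mL = 37.5 mL total → factor 37.5/2.5 = 15
Step 5: 0.85 mL + 4.5 mL = 5.35 mL total → factor 5.35/0.85 = 6.2941
Overall dilution factor = 8 × 42.867 × 11.182 × 15 × 6.2941 = 3.6203 × 10^5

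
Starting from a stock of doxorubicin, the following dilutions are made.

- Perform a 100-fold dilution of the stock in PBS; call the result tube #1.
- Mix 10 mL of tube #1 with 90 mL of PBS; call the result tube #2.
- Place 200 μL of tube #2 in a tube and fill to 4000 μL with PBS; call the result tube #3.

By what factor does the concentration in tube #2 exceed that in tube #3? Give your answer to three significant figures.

Step 1: 100-fold → factor 100
Step 2: 10 mL + 90 mL = 100 mL total → factor 100/10 = 10
Step 3: 200 μL brought to 4000 μL → factor 4000/200 = 20
Dilution factor to tube #2 = 1000; to tube #3 = 20000
[tube #2]/[tube #3] = (factor to tube #3)/(factor to tube #2) = 20000/1000 = 20.0

20.0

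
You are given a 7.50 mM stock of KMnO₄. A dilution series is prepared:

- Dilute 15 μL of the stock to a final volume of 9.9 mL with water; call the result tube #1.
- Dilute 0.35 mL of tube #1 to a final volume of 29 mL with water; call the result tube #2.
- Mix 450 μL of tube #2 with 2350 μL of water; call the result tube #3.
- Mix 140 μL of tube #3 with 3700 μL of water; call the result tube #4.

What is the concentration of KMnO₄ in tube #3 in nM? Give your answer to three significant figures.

Step 1: 15 μL brought to 9.9 mL → factor 9900/15 = 660
Step 2: 0.35 mL brought to 29 mL → factor 29/0.35 = 82.857
Step 3: 450 μL + 2350 μL = 2800 μL total → factor 2800/450 = 6.2222
Dilution factor through tube #3 = 660 × 82.857 × 6.2222 = 3.4027 × 10^5
[tube #3] = 7.50 mM / 3.4027 × 10^5 = 2.204 × 10^-5 mM = 22.0 nM

22.0 nM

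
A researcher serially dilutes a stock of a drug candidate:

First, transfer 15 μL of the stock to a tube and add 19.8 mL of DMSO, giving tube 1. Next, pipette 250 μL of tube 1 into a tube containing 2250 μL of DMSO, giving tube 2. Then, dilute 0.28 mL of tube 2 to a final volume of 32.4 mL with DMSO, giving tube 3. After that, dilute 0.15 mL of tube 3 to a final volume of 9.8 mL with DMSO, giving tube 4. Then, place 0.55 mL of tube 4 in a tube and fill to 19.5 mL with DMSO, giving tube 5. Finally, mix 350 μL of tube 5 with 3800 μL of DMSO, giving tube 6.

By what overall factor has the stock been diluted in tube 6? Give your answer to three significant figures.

Step 1: 15 μL + 19.8 mL = 19815 μL total → factor 19815/15 = 1321
Step 2: 250 μL + 2250 μL = 2500 μL total → factor 2500/250 = 10
Step 3: 0.28 mL brought to 32.4 mL → factor 32.4/0.28 = 115.71
Step 4: 0.15 mL brought to 9.8 mL → factor 9.8/0.15 = 65.333
Step 5: 0.55 mL brought to 19.5 mL → factor 19.5/0.55 = 35.455
Step 6: 350 μL + 3800 μL = 4150 μL total → factor 4150/350 = 11.857
Overall dilution factor = 1321 × 10 × 115.71 × 65.333 × 35.455 × 11.857 = 4.1983 × 10^10

4.20 × 10^10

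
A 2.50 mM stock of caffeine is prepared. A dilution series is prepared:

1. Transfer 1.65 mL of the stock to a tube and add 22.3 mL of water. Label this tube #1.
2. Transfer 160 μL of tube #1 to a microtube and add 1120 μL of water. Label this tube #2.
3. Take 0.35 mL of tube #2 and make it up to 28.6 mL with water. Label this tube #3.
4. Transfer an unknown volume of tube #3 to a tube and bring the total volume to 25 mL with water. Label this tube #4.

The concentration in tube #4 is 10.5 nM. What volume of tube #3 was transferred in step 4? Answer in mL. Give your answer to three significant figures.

0.996 mL

Step 1: 1.65 mL + 22.3 mL = 23.95 mL total → factor 23.95/1.65 = 14.515
Step 2: 160 μL + 1120 μL = 1280 μL total → factor 1280/160 = 8
Step 3: 0.35 mL brought to 28.6 mL → factor 28.6/0.35 = 81.714
Step 4: v brought to 25 mL → factor = 25 mL/v
Product of known-step factors = 9488.8
Overall factor = 2.50 mM / (10.5 nM) = 2.381 × 10^5
Step-4 factor = 2.381 × 10^5 / 9488.8 = 25.092
v = 25 mL / 25.092 = 0.996 mL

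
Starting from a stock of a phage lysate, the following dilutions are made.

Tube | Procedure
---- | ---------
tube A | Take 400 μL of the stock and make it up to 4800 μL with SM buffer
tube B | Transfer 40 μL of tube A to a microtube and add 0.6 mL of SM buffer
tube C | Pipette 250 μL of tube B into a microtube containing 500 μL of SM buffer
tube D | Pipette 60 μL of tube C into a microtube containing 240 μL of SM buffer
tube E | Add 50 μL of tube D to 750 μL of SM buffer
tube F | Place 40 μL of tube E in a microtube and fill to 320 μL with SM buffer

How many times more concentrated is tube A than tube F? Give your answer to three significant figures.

Step 1: 400 μL brought to 4800 μL → factor 4800/400 = 12
Step 2: 40 μL + 0.6 mL = 640 μL total → factor 640/40 = 16
Step 3: 250 μL + 500 μL = 750 μL total → factor 750/250 = 3
Step 4: 60 μL + 240 μL = 300 μL total → factor 300/60 = 5
Step 5: 50 μL + 750 μL = 800 μL total → factor 800/50 = 16
Step 6: 40 μL brought to 320 μL → factor 320/40 = 8
Dilution factor to tube A = 12; to tube F = 3.6864 × 10^5
[tube A]/[tube F] = (factor to tube F)/(factor to tube A) = 3.6864 × 10^5/12 = 3.07 × 10^4

3.07 × 10^4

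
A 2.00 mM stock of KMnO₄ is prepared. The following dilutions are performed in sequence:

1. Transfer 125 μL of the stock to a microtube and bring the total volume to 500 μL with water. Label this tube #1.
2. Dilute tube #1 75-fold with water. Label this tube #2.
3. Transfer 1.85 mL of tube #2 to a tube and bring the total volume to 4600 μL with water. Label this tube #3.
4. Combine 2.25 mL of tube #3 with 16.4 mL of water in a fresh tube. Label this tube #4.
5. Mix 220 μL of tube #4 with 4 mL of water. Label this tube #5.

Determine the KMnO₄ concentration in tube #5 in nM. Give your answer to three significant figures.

Step 1: 125 μL brought to 500 μL → factor 500/125 = 4
Step 2: 75-fold → factor 75
Step 3: 1.85 mL brought to 4600 μL → factor 4.6/1.85 = 2.4865
Step 4: 2.25 mL + 16.4 mL = 18.65 mL total → factor 18.65/2.25 = 8.2889
Step 5: 220 μL + 4 mL = 4220 μL total → factor 4220/220 = 19.182
Overall dilution factor = 4 × 75 × 2.4865 × 8.2889 × 19.182 = 1.186 × 10^5
Final = 2.00 mM / 1.186 × 10^5 = 1.686 × 10^-5 mM = 16.9 nM

16.9 nM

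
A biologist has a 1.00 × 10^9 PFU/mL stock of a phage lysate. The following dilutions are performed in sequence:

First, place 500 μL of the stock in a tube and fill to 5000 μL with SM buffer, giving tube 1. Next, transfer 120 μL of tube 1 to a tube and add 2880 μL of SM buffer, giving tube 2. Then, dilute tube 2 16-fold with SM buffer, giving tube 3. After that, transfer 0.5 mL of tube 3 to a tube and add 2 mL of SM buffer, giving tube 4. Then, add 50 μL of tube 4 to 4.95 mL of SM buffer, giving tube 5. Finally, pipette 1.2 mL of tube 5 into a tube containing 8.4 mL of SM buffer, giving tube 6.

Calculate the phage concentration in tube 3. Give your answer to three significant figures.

Step 1: 500 μL brought to 5000 μL → factor 5000/500 = 10
Step 2: 120 μL + 2880 μL = 3000 μL total → factor 3000/120 = 25
Step 3: 16-fold → factor 16
Dilution factor through tube 3 = 10 × 25 × 16 = 4000
[tube 3] = 1.00 × 10^9 PFU/mL / 4000 = 2.50 × 10^5 PFU/mL

2.50 × 10^5 PFU/mL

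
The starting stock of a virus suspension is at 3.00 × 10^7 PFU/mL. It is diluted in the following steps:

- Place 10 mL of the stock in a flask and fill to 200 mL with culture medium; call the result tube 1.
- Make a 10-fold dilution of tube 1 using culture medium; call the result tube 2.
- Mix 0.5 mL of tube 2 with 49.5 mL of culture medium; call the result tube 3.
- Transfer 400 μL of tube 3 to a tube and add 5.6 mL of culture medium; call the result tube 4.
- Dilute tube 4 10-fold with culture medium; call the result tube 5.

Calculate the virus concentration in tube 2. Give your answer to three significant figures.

Step 1: 10 mL brought to 200 mL → factor 200/10 = 20
Step 2: 10-fold → factor 10
Dilution factor through tube 2 = 20 × 10 = 200
[tube 2] = 3.00 × 10^7 PFU/mL / 200 = 1.50 × 10^5 PFU/mL

1.50 × 10^5 PFU/mL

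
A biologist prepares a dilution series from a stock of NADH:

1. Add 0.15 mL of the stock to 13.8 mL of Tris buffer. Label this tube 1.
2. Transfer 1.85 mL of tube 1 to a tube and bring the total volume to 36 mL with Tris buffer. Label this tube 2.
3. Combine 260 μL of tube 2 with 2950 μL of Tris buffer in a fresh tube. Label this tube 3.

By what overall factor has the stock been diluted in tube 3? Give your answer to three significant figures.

2.23 × 10^4

Step 1: 0.15 mL + 13.8 mL = 13.95 mL total → factor 13.95/0.15 = 93
Step 2: 1.85 mL brought to 36 mL → factor 36/1.85 = 19.459
Step 3: 260 μL + 2950 μL = 3210 μL total → factor 3210/260 = 12.346
Overall dilution factor = 93 × 19.459 × 12.346 = 22343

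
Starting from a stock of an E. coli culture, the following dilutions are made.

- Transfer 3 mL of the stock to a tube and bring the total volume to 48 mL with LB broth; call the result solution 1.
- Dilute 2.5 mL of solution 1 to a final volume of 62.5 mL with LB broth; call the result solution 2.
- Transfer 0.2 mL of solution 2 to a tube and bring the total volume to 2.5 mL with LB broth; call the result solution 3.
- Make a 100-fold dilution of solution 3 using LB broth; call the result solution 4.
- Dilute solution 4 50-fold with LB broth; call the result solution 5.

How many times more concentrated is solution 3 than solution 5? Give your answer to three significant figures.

Step 1: 3 mL brought to 48 mL → factor 48/3 = 16
Step 2: 2.5 mL brought to 62.5 mL → factor 62.5/2.5 = 25
Step 3: 0.2 mL brought to 2.5 mL → factor 2.5/0.2 = 12.5
Step 4: 100-fold → factor 100
Step 5: 50-fold → factor 50
Dilution factor to solution 3 = 5000; to solution 5 = 2.5 × 10^7
[solution 3]/[solution 5] = (factor to solution 5)/(factor to solution 3) = 2.5 × 10^7/5000 = 5.00 × 10^3

5.00 × 10^3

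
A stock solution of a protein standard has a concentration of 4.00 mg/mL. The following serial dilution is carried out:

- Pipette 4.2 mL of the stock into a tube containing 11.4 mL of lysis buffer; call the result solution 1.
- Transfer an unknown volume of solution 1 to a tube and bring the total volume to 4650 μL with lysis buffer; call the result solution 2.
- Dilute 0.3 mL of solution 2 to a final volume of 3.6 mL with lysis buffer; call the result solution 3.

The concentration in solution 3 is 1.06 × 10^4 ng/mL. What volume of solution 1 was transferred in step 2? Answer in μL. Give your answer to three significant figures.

Step 1: 4.2 mL + 11.4 mL = 15.6 mL total → factor 15.6/4.2 = 3.7143
Step 2: v brought to 4650 μL → factor = 4650 μL/v
Step 3: 0.3 mL brought to 3.6 mL → factor 3.6/0.3 = 12
Product of known-step factors = 44.571
Overall factor = 4.00 mg/mL / (1.06 × 10^4 ng/mL) = 377.36
Step-2 factor = 377.36 / 44.571 = 8.4664
v = 4650 μL / 8.4664 = 549 μL

549 μL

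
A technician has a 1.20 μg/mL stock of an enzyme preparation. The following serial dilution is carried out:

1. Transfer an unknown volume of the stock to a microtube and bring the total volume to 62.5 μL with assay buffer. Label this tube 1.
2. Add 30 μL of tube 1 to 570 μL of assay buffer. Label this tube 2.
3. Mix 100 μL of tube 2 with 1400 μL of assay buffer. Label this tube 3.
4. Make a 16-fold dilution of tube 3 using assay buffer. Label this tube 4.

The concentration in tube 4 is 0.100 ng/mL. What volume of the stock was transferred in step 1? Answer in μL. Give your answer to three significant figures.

25.0 μL

Step 1: v brought to 62.5 μL → factor = 62.5 μL/v
Step 2: 30 μL + 570 μL = 600 μL total → factor 600/30 = 20
Step 3: 100 μL + 1400 μL = 1500 μL total → factor 1500/100 = 15
Step 4: 16-fold → factor 16
Product of known-step factors = 4800
Overall factor = 1.20 μg/mL / (0.100 ng/mL) = 12000
Step-1 factor = 12000 / 4800 = 2.5
v = 62.5 μL / 2.5 = 25.0 μL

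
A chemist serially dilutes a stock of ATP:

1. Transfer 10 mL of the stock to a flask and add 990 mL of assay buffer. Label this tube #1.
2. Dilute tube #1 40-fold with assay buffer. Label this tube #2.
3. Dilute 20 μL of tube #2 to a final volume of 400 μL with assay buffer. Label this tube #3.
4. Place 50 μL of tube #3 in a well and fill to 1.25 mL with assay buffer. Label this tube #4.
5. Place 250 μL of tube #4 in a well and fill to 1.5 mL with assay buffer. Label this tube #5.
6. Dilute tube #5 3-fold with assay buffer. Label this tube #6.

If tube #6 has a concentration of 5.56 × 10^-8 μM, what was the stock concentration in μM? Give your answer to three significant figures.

Step 1: 10 mL + 990 mL = 1000 mL total → factor 1000/10 = 100
Step 2: 40-fold → factor 40
Step 3: 20 μL brought to 400 μL → factor 400/20 = 20
Step 4: 50 μL brought to 1.25 mL → factor 1250/50 = 25
Step 5: 250 μL brought to 1.5 mL → factor 1500/250 = 6
Step 6: 3-fold → factor 3
Overall dilution factor = 100 × 40 × 20 × 25 × 6 × 3 = 3.6 × 10^7
Stock = 5.56 × 10^-8 μM × 3.6 × 10^7 = 2.00 μM

2.00 μM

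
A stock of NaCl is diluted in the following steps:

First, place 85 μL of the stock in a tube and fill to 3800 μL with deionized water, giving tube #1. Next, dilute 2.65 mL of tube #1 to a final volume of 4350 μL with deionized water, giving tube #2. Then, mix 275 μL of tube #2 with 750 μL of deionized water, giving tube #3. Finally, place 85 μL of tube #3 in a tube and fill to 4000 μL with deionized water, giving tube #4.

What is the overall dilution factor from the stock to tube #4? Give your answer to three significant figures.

Step 1: 85 μL brought to 3800 μL → factor 3800/85 = 44.706
Step 2: 2.65 mL brought to 4350 μL → factor 4.35/2.65 = 1.6415
Step 3: 275 μL + 750 μL = 1025 μL total → factor 1025/275 = 3.7273
Step 4: 85 μL brought to 4000 μL → factor 4000/85 = 47.059
Overall dilution factor = 44.706 × 1.6415 × 3.7273 × 47.059 = 12872

1.29 × 10^4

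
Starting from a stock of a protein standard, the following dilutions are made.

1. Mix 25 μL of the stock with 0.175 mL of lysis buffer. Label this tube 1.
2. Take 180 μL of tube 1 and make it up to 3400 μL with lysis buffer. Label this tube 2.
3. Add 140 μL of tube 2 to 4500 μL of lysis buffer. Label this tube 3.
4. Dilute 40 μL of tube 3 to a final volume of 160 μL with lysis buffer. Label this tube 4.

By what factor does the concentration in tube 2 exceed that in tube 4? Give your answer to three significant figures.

133

Step 1: 25 μL + 0.175 mL = 200 μL total → factor 200/25 = 8
Step 2: 180 μL brought to 3400 μL → factor 3400/180 = 18.889
Step 3: 140 μL + 4500 μL = 4640 μL total → factor 4640/140 = 33.143
Step 4: 40 μL brought to 160 μL → factor 160/40 = 4
Dilution factor to tube 2 = 151.11; to tube 4 = 20033
[tube 2]/[tube 4] = (factor to tube 4)/(factor to tube 2) = 20033/151.11 = 133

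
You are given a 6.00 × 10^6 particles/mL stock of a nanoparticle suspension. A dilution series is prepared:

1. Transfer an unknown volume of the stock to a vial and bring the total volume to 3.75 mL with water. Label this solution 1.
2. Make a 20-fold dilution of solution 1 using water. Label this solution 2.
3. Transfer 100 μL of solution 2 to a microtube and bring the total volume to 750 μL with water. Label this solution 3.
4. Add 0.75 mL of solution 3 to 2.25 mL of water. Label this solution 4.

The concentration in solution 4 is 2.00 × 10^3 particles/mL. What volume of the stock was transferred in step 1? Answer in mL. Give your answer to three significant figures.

Step 1: v brought to 3.75 mL → factor = 3.75 mL/v
Step 2: 20-fold → factor 20
Step 3: 100 μL brought to 750 μL → factor 750/100 = 7.5
Step 4: 0.75 mL + 2.25 mL = 3 mL total → factor 3/0.75 = 4
Product of known-step factors = 600
Overall factor = 6.00 × 10^6 particles/mL / (2.00 × 10^3 particles/mL) = 3000
Step-1 factor = 3000 / 600 = 5
v = 3.75 mL / 5 = 0.750 mL

0.750 mL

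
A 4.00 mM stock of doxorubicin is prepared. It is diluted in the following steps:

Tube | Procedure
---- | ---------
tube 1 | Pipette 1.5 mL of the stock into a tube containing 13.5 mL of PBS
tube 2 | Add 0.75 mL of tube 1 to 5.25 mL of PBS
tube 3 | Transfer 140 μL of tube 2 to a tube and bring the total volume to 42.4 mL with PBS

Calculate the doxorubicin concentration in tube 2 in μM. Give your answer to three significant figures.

50.0 μM

Step 1: 1.5 mL + 13.5 mL = 15 mL total → factor 15/1.5 = 10
Step 2: 0.75 mL + 5.25 mL = 6 mL total → factor 6/0.75 = 8
Dilution factor through tube 2 = 10 × 8 = 80
[tube 2] = 4.00 mM / 80 = 0.05000 mM = 50.0 μM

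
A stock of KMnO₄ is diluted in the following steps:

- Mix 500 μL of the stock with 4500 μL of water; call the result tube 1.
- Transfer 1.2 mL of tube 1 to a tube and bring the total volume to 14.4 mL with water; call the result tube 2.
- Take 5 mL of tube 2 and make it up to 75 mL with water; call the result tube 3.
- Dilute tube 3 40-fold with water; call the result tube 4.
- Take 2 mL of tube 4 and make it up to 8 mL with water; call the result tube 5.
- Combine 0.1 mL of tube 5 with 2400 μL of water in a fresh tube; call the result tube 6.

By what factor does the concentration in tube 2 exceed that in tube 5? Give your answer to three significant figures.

Step 1: 500 μL + 4500 μL = 5000 μL total → factor 5000/500 = 10
Step 2: 1.2 mL brought to 14.4 mL → factor 14.4/1.2 = 12
Step 3: 5 mL brought to 75 mL → factor 75/5 = 15
Step 4: 40-fold → factor 40
Step 5: 2 mL brought to 8 mL → factor 8/2 = 4
Dilution factor to tube 2 = 120; to tube 5 = 2.88 × 10^5
[tube 2]/[tube 5] = (factor to tube 5)/(factor to tube 2) = 2.88 × 10^5/120 = 2.40 × 10^3

2.40 × 10^3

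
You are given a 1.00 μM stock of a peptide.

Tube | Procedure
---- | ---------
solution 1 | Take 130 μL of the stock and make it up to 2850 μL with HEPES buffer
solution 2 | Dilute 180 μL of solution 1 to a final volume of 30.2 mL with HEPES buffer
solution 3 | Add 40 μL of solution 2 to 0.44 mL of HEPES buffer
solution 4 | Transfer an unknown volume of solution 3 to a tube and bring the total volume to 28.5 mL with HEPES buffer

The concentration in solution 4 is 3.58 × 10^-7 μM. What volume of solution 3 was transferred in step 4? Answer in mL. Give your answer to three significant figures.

Step 1: 130 μL brought to 2850 μL → factor 2850/130 = 21.923
Step 2: 180 μL brought to 30.2 mL → factor 30200/180 = 167.78
Step 3: 40 μL + 0.44 mL = 480 μL total → factor 480/40 = 12
Step 4: v brought to 28.5 mL → factor = 28.5 mL/v
Product of known-step factors = 44138
Overall factor = 1.00 μM / (3.58 × 10^-7 μM) = 2.7933 × 10^6
Step-4 factor = 2.7933 × 10^6 / 44138 = 63.285
v = 28.5 mL / 63.285 = 0.450 mL

0.450 mL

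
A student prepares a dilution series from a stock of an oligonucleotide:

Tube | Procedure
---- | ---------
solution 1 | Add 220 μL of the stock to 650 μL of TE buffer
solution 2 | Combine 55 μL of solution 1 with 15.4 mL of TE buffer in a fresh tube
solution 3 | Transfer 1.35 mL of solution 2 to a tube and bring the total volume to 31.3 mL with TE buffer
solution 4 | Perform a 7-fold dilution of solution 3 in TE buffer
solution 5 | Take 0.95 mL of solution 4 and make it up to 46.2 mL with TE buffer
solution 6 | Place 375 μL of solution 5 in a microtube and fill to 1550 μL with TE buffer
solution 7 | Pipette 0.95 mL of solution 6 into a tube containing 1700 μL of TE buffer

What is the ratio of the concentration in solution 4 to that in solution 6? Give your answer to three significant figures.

Step 1: 220 μL + 650 μL = 870 μL total → factor 870/220 = 3.9545
Step 2: 55 μL + 15.4 mL = 15455 μL total → factor 15455/55 = 281
Step 3: 1.35 mL brought to 31.3 mL → factor 31.3/1.35 = 23.185
Step 4: 7-fold → factor 7
Step 5: 0.95 mL brought to 46.2 mL → factor 46.2/0.95 = 48.632
Step 6: 375 μL brought to 1550 μL → factor 1550/375 = 4.1333
Dilution factor to solution 4 = 1.8035 × 10^5; to solution 6 = 3.6252 × 10^7
[solution 4]/[solution 6] = (factor to solution 6)/(factor to solution 4) = 3.6252 × 10^7/1.8035 × 10^5 = 201

201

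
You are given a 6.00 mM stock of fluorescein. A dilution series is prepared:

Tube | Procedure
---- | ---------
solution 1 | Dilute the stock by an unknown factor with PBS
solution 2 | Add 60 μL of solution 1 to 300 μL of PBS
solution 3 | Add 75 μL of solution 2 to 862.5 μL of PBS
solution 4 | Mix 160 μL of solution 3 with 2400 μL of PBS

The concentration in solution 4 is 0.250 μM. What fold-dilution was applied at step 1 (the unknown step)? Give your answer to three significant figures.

Step 1: unknown factor x
Step 2: 60 μL + 300 μL = 360 μL total → factor 360/60 = 6
Step 3: 75 μL + 862.5 μL = 937.5 μL total → factor 937.5/75 = 12.5
Step 4: 160 μL + 2400 μL = 2560 μL total → factor 2560/160 = 16
Product of known-step factors = 1200
Overall factor = 6.00 mM / (0.250 μM) = 24000
x = 24000 / 1200 = 20.0

20.0-fold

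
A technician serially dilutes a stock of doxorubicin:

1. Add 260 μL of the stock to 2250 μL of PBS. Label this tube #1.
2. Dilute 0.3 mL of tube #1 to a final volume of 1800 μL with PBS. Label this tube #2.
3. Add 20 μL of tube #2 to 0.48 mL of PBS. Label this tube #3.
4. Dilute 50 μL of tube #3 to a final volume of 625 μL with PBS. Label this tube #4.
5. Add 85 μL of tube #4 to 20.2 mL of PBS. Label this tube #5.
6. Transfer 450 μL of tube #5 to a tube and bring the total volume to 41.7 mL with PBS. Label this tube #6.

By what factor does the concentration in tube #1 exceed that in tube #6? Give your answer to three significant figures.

4.15 × 10^7

Step 1: 260 μL + 2250 μL = 2510 μL total → factor 2510/260 = 9.6538
Step 2: 0.3 mL brought to 1800 μL → factor 1.8/0.3 = 6
Step 3: 20 μL + 0.48 mL = 500 μL total → factor 500/20 = 25
Step 4: 50 μL brought to 625 μL → factor 625/50 = 12.5
Step 5: 85 μL + 20.2 mL = 20285 μL total → factor 20285/85 = 238.65
Step 6: 450 μL brought to 41.7 mL → factor 41700/450 = 92.667
Dilution factor to tube #1 = 9.6538; to tube #6 = 4.003 × 10^8
[tube #1]/[tube #6] = (factor to tube #6)/(factor to tube #1) = 4.003 × 10^8/9.6538 = 4.15 × 10^7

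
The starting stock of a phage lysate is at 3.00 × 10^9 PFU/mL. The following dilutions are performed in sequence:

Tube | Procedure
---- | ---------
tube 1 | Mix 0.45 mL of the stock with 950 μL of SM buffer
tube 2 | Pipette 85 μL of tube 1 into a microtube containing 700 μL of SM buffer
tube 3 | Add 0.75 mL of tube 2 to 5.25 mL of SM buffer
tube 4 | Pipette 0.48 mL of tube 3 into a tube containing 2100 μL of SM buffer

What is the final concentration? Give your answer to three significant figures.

2.43 × 10^6 PFU/mL

Step 1: 0.45 mL + 950 μL = 1.4 mL total → factor 1.4/0.45 = 3.1111
Step 2: 85 μL + 700 μL = 785 μL total → factor 785/85 = 9.2353
Step 3: 0.75 mL + 5.25 mL = 6 mL total → factor 6/0.75 = 8
Step 4: 0.48 mL + 2100 μL = 2.58 mL total → factor 2.58/0.48 = 5.375
Overall dilution factor = 3.1111 × 9.2353 × 8 × 5.375 = 1235.5
Final = 3.00 × 10^9 PFU/mL / 1235.5 = 2.43 × 10^6 PFU/mL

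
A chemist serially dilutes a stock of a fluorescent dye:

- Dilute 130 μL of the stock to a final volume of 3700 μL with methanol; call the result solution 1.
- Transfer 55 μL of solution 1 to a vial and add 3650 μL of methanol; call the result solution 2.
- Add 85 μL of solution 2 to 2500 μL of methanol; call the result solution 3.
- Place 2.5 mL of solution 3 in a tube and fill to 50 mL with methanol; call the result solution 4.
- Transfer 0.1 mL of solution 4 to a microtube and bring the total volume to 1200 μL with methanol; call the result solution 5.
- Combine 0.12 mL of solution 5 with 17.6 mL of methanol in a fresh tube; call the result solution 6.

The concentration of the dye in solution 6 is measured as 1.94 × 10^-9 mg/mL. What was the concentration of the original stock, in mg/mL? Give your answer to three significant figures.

Step 1: 130 μL brought to 3700 μL → factor 3700/130 = 28.462
Step 2: 55 μL + 3650 μL = 3705 μL total → factor 3705/55 = 67.364
Step 3: 85 μL + 2500 μL = 2585 μL total → factor 2585/85 = 30.412
Step 4: 2.5 mL brought to 50 mL → factor 50/2.5 = 20
Step 5: 0.1 mL brought to 1200 μL → factor 1.2/0.1 = 12
Step 6: 0.12 mL + 17.6 mL = 17.72 mL total → factor 17.72/0.12 = 147.67
Overall dilution factor = 28.462 × 67.364 × 30.412 × 20 × 12 × 147.67 = 2.0664 × 10^9
Stock = 1.94 × 10^-9 mg/mL × 2.0664 × 10^9 = 4.01 mg/mL

4.01 mg/mL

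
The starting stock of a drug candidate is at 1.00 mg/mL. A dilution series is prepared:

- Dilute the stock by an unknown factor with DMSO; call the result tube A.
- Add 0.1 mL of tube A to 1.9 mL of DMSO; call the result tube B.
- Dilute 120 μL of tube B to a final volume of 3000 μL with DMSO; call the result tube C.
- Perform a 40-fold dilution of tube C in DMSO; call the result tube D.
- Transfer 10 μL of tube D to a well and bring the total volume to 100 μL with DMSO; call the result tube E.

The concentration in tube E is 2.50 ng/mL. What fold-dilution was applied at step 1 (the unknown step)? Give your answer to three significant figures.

2.00-fold

Step 1: unknown factor x
Step 2: 0.1 mL + 1.9 mL = 2 mL total → factor 2/0.1 = 20
Step 3: 120 μL brought to 3000 μL → factor 3000/120 = 25
Step 4: 40-fold → factor 40
Step 5: 10 μL brought to 100 μL → factor 100/10 = 10
Product of known-step factors = 2 × 10^5
Overall factor = 1.00 mg/mL / (2.50 ng/mL) = 4 × 10^5
x = 4 × 10^5 / 2 × 10^5 = 2.00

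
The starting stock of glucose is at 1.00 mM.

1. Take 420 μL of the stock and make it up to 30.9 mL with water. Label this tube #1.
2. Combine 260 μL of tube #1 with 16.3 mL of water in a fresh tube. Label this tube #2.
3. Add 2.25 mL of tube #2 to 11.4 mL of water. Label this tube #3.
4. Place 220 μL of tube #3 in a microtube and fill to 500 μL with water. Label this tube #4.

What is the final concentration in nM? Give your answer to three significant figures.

Step 1: 420 μL brought to 30.9 mL → factor 30900/420 = 73.571
Step 2: 260 μL + 16.3 mL = 16560 μL total → factor 16560/260 = 63.692
Step 3: 2.25 mL + 11.4 mL = 13.65 mL total → factor 13.65/2.25 = 6.0667
Step 4: 220 μL brought to 500 μL → factor 500/220 = 2.2727
Overall dilution factor = 73.571 × 63.692 × 6.0667 × 2.2727 = 64609
Final = 1.00 mM / 64609 = 1.548 × 10^-5 mM = 15.5 nM

15.5 nM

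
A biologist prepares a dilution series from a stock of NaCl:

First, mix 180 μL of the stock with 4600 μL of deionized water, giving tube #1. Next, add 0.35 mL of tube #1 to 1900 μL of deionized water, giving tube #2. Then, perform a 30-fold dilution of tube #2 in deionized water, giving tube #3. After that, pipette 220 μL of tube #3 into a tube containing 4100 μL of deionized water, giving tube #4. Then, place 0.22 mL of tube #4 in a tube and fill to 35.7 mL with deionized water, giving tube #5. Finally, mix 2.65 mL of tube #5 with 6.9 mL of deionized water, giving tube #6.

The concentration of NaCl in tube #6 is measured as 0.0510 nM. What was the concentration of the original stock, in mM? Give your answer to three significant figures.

3.00 mM

Step 1: 180 μL + 4600 μL = 4780 μL total → factor 4780/180 = 26.556
Step 2: 0.35 mL + 1900 μL = 2.25 mL total → factor 2.25/0.35 = 6.4286
Step 3: 30-fold → factor 30
Step 4: 220 μL + 4100 μL = 4320 μL total → factor 4320/220 = 19.636
Step 5: 0.22 mL brought to 35.7 mL → factor 35.7/0.22 = 162.27
Step 6: 2.65 mL + 6.9 mL = 9.55 mL total → factor 9.55/2.65 = 3.6038
Overall dilution factor = 26.556 × 6.4286 × 30 × 19.636 × 162.27 × 3.6038 = 5.8811 × 10^7
Stock = 0.0510 nM × 5.8811 × 10^7 = 2.999 × 10^6 nM = 3.00 mM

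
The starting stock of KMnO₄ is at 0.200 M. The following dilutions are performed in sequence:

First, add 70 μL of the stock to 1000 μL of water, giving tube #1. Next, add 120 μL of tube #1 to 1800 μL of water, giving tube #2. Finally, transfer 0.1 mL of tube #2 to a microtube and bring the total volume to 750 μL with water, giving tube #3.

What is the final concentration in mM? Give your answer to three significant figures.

Step 1: 70 μL + 1000 μL = 1070 μL total → factor 1070/70 = 15.286
Step 2: 120 μL + 1800 μL = 1920 μL total → factor 1920/120 = 16
Step 3: 0.1 mL brought to 750 μL → factor 0.75/0.1 = 7.5
Overall dilution factor = 15.286 × 16 × 7.5 = 1834.3
Final = 0.200 M / 1834.3 = 0.0001090 M = 0.109 mM

0.109 mM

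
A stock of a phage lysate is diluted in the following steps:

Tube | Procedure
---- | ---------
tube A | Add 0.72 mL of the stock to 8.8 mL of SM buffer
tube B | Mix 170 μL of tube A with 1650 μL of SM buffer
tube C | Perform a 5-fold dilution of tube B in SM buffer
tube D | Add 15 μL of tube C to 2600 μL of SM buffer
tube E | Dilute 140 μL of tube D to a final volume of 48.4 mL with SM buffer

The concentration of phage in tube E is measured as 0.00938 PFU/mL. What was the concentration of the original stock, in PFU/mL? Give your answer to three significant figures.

Step 1: 0.72 mL + 8.8 mL = 9.52 mL total → factor 9.52/0.72 = 13.222
Step 2: 170 μL + 1650 μL = 1820 μL total → factor 1820/170 = 10.706
Step 3: 5-fold → factor 5
Step 4: 15 μL + 2600 μL = 2615 μL total → factor 2615/15 = 174.33
Step 5: 140 μL brought to 48.4 mL → factor 48400/140 = 345.71
Overall dilution factor = 13.222 × 10.706 × 5 × 174.33 × 345.71 = 4.2657 × 10^7
Stock = 0.00938 PFU/mL × 4.2657 × 10^7 = 4.00 × 10^5 PFU/mL

4.00 × 10^5 PFU/mL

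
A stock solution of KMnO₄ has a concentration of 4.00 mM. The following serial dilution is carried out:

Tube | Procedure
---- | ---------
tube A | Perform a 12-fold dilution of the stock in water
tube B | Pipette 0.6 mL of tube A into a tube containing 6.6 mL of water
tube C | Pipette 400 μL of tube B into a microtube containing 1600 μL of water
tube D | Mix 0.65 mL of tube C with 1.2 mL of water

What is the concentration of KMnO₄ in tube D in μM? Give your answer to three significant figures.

1.95 μM

Step 1: 12-fold → factor 12
Step 2: 0.6 mL + 6.6 mL = 7.2 mL total → factor 7.2/0.6 = 12
Step 3: 400 μL + 1600 μL = 2000 μL total → factor 2000/400 = 5
Step 4: 0.65 mL + 1.2 mL = 1.85 mL total → factor 1.85/0.65 = 2.8462
Overall dilution factor = 12 × 12 × 5 × 2.8462 = 2049.2
Final = 4.00 mM / 2049.2 = 0.001952 mM = 1.95 μM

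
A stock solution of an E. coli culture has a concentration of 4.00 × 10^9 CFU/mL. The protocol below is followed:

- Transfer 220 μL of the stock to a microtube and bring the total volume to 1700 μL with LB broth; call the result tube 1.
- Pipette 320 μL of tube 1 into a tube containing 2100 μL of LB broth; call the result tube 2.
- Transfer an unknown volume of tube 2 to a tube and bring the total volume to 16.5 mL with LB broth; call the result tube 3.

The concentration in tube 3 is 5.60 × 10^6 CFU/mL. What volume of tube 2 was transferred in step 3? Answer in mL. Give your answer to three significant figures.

1.35 mL

Step 1: 220 μL brought to 1700 μL → factor 1700/220 = 7.7273
Step 2: 320 μL + 2100 μL = 2420 μL total → factor 2420/320 = 7.5625
Step 3: v brought to 16.5 mL → factor = 16.5 mL/v
Product of known-step factors = 58.438
Overall factor = 4.00 × 10^9 CFU/mL / (5.60 × 10^6 CFU/mL) = 714.29
Step-3 factor = 714.29 / 58.438 = 12.223
v = 16.5 mL / 12.223 = 1.35 mL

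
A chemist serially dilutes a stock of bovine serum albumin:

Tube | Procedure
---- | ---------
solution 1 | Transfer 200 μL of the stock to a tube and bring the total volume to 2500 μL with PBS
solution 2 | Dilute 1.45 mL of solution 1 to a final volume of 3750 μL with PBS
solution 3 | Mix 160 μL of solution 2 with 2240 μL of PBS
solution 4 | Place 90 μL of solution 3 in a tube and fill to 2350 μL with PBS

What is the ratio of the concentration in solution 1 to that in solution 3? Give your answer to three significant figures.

Step 1: 200 μL brought to 2500 μL → factor 2500/200 = 12.5
Step 2: 1.45 mL brought to 3750 μL → factor 3.75/1.45 = 2.5862
Step 3: 160 μL + 2240 μL = 2400 μL total → factor 2400/160 = 15
Dilution factor to solution 1 = 12.5; to solution 3 = 484.91
[solution 1]/[solution 3] = (factor to solution 3)/(factor to solution 1) = 484.91/12.5 = 38.8

38.8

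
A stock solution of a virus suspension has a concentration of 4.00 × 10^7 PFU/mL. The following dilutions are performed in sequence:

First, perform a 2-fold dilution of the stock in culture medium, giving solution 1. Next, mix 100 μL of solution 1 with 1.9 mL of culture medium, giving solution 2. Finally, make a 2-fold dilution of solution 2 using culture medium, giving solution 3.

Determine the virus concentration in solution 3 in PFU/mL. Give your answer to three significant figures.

Step 1: 2-fold → factor 2
Step 2: 100 μL + 1.9 mL = 2000 μL total → factor 2000/100 = 20
Step 3: 2-fold → factor 2
Overall dilution factor = 2 × 20 × 2 = 80
Final = 4.00 × 10^7 PFU/mL / 80 = 5.00 × 10^5 PFU/mL

5.00 × 10^5 PFU/mL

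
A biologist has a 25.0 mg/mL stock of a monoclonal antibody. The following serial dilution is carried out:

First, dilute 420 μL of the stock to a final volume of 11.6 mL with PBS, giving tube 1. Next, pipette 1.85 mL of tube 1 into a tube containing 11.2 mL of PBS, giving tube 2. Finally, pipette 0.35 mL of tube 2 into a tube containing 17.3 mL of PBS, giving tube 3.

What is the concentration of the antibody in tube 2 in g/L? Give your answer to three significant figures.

Step 1: 420 μL brought to 11.6 mL → factor 11600/420 = 27.619
Step 2: 1.85 mL + 11.2 mL = 13.05 mL total → factor 13.05/1.85 = 7.0541
Dilution factor through tube 2 = 27.619 × 7.0541 = 194.83
[tube 2] = 25.0 mg/mL / 194.83 = 0.1283 mg/mL = 0.128 g/L

0.128 g/L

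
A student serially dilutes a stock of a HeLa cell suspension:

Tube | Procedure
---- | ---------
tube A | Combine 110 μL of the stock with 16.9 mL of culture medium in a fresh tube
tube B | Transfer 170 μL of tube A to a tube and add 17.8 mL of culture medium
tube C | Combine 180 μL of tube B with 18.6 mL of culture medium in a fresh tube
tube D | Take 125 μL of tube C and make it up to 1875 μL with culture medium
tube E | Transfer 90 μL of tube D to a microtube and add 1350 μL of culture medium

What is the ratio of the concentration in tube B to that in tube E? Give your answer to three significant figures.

Step 1: 110 μL + 16.9 mL = 17010 μL total → factor 17010/110 = 154.64
Step 2: 170 μL + 17.8 mL = 17970 μL total → factor 17970/170 = 105.71
Step 3: 180 μL + 18.6 mL = 18780 μL total → factor 18780/180 = 104.33
Step 4: 125 μL brought to 1875 μL → factor 1875/125 = 15
Step 5: 90 μL + 1350 μL = 1440 μL total → factor 1440/90 = 16
Dilution factor to tube B = 16346; to tube E = 4.093 × 10^8
[tube B]/[tube E] = (factor to tube E)/(factor to tube B) = 4.093 × 10^8/16346 = 2.50 × 10^4

2.50 × 10^4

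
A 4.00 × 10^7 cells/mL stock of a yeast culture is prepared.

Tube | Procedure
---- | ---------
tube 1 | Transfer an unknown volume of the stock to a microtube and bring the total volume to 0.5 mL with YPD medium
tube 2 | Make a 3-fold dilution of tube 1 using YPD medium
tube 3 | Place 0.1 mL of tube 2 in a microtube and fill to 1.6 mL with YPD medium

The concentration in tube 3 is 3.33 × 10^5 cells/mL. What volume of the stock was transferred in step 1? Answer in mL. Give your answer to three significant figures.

Step 1: v brought to 0.5 mL → factor = 0.5 mL/v
Step 2: 3-fold → factor 3
Step 3: 0.1 mL brought to 1.6 mL → factor 1.6/0.1 = 16
Product of known-step factors = 48
Overall factor = 4.00 × 10^7 cells/mL / (3.33 × 10^5 cells/mL) = 120.12
Step-1 factor = 120.12 / 48 = 2.5025
v = 0.5 mL / 2.5025 = 0.200 mL

0.200 mL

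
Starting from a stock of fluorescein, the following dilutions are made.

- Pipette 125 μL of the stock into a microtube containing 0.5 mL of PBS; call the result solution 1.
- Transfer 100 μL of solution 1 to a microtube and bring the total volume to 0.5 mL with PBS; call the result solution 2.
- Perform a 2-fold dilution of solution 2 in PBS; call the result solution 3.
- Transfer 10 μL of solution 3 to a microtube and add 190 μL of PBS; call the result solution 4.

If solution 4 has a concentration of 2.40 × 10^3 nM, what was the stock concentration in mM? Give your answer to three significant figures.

2.40 mM

Step 1: 125 μL + 0.5 mL = 625 μL total → factor 625/125 = 5
Step 2: 100 μL brought to 0.5 mL → factor 500/100 = 5
Step 3: 2-fold → factor 2
Step 4: 10 μL + 190 μL = 200 μL total → factor 200/10 = 20
Overall dilution factor = 5 × 5 × 2 × 20 = 1000
Stock = 2.40 × 10^3 nM × 1000 = 2.400 × 10^6 nM = 2.40 mM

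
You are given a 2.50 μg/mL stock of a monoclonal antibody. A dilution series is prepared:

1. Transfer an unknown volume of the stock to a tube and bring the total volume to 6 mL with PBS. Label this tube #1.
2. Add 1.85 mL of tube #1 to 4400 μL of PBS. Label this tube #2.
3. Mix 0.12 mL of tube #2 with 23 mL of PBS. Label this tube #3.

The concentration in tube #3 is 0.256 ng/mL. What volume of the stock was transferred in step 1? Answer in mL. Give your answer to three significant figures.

0.400 mL

Step 1: v brought to 6 mL → factor = 6 mL/v
Step 2: 1.85 mL + 4400 μL = 6.25 mL total → factor 6.25/1.85 = 3.3784
Step 3: 0.12 mL + 23 mL = 23.12 mL total → factor 23.12/0.12 = 192.67
Product of known-step factors = 650.9
Overall factor = 2.50 μg/mL / (0.256 ng/mL) = 9765.6
Step-1 factor = 9765.6 / 650.9 = 15.003
v = 6 mL / 15.003 = 0.400 mL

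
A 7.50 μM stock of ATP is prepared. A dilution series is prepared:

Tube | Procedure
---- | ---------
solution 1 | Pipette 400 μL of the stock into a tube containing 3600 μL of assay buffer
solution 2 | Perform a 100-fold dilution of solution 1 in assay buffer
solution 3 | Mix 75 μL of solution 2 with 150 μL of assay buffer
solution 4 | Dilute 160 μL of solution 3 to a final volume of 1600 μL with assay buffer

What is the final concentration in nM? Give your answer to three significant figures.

Step 1: 400 μL + 3600 μL = 4000 μL total → factor 4000/400 = 10
Step 2: 100-fold → factor 100
Step 3: 75 μL + 150 μL = 225 μL total → factor 225/75 = 3
Step 4: 160 μL brought to 1600 μL → factor 1600/160 = 10
Overall dilution factor = 10 × 100 × 3 × 10 = 30000
Final = 7.50 μM / 30000 = 0.0002500 μM = 0.250 nM

0.250 nM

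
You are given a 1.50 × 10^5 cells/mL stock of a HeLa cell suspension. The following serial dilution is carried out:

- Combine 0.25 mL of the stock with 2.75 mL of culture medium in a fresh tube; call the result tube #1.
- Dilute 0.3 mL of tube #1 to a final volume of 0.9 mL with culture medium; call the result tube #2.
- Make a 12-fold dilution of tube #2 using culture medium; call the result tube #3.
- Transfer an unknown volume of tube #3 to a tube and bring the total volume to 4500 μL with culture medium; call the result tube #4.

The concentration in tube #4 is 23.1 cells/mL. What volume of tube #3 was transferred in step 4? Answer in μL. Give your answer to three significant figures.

299 μL

Step 1: 0.25 mL + 2.75 mL = 3 mL total → factor 3/0.25 = 12
Step 2: 0.3 mL brought to 0.9 mL → factor 0.9/0.3 = 3
Step 3: 12-fold → factor 12
Step 4: v brought to 4500 μL → factor = 4500 μL/v
Product of known-step factors = 432
Overall factor = 1.50 × 10^5 cells/mL / (23.1 cells/mL) = 6493.5
Step-4 factor = 6493.5 / 432 = 15.031
v = 4500 μL / 15.031 = 299 μL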